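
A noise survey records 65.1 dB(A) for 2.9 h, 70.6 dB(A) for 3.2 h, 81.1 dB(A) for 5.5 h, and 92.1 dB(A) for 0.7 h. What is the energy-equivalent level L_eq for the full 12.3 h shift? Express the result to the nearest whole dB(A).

82 dB(A)

The energy average is taken in the linear domain: L_eq = 10·log₁₀[(Σ tᵢ·10^(Lᵢ/10))/T], T = 12.3 h.
Σ tᵢ·10^(Lᵢ/10) = 2.9·10^(65.1/10) + 3.2·10^(70.6/10) + 5.5·10^(81.1/10) + 0.7·10^(92.1/10) = 1.890e+09.
L_eq = 10·log₁₀(1.890e+09/12.3) = 81.87 dB(A).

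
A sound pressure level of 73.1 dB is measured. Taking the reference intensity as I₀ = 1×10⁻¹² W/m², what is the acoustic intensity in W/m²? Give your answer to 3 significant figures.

2.04e-05 W/m²

I = I₀·10^(L/10) = 10⁻¹² × 10^(73.1/10) = 10^(-4.690).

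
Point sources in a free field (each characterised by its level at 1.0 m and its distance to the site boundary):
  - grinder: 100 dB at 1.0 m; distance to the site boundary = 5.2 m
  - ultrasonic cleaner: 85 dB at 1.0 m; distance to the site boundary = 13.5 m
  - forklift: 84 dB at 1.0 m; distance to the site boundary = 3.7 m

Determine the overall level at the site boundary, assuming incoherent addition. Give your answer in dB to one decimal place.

85.9 dB

First find each source's level at the receiver (point-source: −20·log₁₀(r/r_ref)), then combine on an intensity basis.
grinder: 100 − 20·log₁₀(5.2/1.0) = 100 − 14.32 = 85.68 dB.
ultrasonic cleaner: 85 − 20·log₁₀(13.5/1.0) = 85 − 22.61 = 62.39 dB.
forklift: 84 − 20·log₁₀(3.7/1.0) = 84 − 11.36 = 72.64 dB.
Σ 10^(L/10) = 3.899e+08 → L_total = 10·log₁₀(3.899e+08) = 85.91 dB.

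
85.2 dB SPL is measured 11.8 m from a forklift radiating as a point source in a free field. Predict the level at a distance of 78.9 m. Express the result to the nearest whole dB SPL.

Spherical spreading from a point source gives a 20·log₁₀(r₂/r₁) drop.
L₂ = 85.2 − 20·log₁₀(78.9/11.8) = 85.2 − 16.504 = 68.70 dB SPL.

69 dB SPL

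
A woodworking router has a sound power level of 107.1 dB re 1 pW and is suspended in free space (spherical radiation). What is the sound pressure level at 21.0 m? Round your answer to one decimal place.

69.7 dB

L_p = L_w − 10·log₁₀(4π·r²) with r = 21.0 m.
4π·r² = 5542 m², 10·log₁₀ of that is 37.436 dB.
L_p = 107.1 − 37.436 = 69.66 dB.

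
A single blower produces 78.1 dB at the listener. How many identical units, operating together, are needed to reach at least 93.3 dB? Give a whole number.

The shortfall is 93.3 − 78.1 = 15.2 dB, and N units add 10·log₁₀ N, so need 10·log₁₀ N ≥ 15.2.
N ≥ 10^(15.2/10) = 33.113, so N = 34.

34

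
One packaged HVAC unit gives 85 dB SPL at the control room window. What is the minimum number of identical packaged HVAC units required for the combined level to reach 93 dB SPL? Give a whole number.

The shortfall is 93 − 85 = 8.0 dB, and N units add 10·log₁₀ N, so need 10·log₁₀ N ≥ 8.0.
N ≥ 10^(8.0/10) = 6.310, so N = 7.

7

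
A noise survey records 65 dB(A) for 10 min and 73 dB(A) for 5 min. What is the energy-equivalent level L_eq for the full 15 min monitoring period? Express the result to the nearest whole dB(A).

The energy average is taken in the linear domain: L_eq = 10·log₁₀[(Σ tᵢ·10^(Lᵢ/10))/T], T = 15 min.
Σ tᵢ·10^(Lᵢ/10) = 10·10^(65/10) + 5·10^(73/10) = 1.314e+08.
L_eq = 10·log₁₀(1.314e+08/15) = 69.42 dB(A).

69 dB(A)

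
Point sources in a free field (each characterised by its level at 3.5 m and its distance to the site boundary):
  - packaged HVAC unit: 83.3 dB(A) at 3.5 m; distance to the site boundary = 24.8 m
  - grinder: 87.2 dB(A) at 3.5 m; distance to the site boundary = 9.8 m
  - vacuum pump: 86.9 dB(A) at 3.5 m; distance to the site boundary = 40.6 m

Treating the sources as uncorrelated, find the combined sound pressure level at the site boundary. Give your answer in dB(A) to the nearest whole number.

Propagate each source to the receiver with L = L_ref − 20·log₁₀(r/r_ref), then add intensities.
packaged HVAC unit: 83.3 − 20·log₁₀(24.8/3.5) = 83.3 − 17.01 = 66.29 dB(A).
grinder: 87.2 − 20·log₁₀(9.8/3.5) = 87.2 − 8.94 = 78.26 dB(A).
vacuum pump: 86.9 − 20·log₁₀(40.6/3.5) = 86.9 − 21.29 = 65.61 dB(A).
Σ 10^(L/10) = 7.484e+07 → L_total = 10·log₁₀(7.484e+07) = 78.74 dB(A).

79 dB(A)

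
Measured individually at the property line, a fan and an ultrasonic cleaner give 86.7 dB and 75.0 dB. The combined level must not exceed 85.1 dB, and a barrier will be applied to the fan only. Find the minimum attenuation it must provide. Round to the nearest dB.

Fixed contribution from the other source: Σ 10^(L/10) = 10^(75.0/10) = 3.162e+07 (75.00 dB).
The limit corresponds to 10^(85.1/10) = 3.236e+08; subtracting the fixed part leaves 2.920e+08 for the fan, i.e. 84.65 dB.
Required insertion loss = 86.7 − 84.65 = 2.05 dB.

2 dB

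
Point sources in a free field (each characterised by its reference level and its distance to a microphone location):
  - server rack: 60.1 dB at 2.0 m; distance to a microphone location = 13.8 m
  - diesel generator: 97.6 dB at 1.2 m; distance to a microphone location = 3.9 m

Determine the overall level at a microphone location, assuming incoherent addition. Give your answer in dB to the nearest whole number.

87 dB

Propagate each source to the receiver with L = L_ref − 20·log₁₀(r/r_ref), then add intensities.
server rack: 60.1 − 20·log₁₀(13.8/2.0) = 60.1 − 16.78 = 43.32 dB.
diesel generator: 97.6 − 20·log₁₀(3.9/1.2) = 97.6 − 10.24 = 87.36 dB.
Σ 10^(L/10) = 5.448e+08 → L_total = 10·log₁₀(5.448e+08) = 87.36 dB.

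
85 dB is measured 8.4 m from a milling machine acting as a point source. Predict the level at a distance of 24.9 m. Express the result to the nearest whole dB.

Spherical spreading from a point source gives a 20·log₁₀(r₂/r₁) drop.
L₂ = 85 − 20·log₁₀(24.9/8.4) = 85 − 9.438 = 75.56 dB.

76 dB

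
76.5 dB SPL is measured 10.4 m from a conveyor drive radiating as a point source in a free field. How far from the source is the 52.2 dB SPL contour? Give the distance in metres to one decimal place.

170.6 m

Point-source spreading drops the level by 20·log₁₀(r₂/r₁); inverting, r₂/r₁ = 10^(ΔL/20).
r₂ = 10.4·10^((76.5−52.2)/20) = 10.4·10^(24.3/20) = 170.62 m.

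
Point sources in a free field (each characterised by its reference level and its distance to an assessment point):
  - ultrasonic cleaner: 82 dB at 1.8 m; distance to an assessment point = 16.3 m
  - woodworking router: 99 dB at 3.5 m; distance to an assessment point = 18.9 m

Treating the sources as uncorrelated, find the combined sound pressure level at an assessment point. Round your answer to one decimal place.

First find each source's level at the receiver (point-source: −20·log₁₀(r/r_ref)), then combine on an intensity basis.
ultrasonic cleaner: 82 − 20·log₁₀(16.3/1.8) = 82 − 19.14 = 62.86 dB.
woodworking router: 99 − 20·log₁₀(18.9/3.5) = 99 − 14.65 = 84.35 dB.
Σ 10^(L/10) = 2.743e+08 → L_total = 10·log₁₀(2.743e+08) = 84.38 dB.

84.4 dB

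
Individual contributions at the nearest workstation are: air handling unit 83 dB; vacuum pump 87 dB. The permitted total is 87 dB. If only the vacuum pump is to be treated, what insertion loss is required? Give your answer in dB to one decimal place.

Fixed contribution from the other source: Σ 10^(L/10) = 10^(83/10) = 1.995e+08 (83.00 dB).
To meet 87 dB overall, the treated vacuum pump may contribute at most 10^(87/10) − 1.995e+08 = 3.017e+08, i.e. 84.80 dB.
Required insertion loss = 87 − 84.80 = 2.20 dB.

2.2 dB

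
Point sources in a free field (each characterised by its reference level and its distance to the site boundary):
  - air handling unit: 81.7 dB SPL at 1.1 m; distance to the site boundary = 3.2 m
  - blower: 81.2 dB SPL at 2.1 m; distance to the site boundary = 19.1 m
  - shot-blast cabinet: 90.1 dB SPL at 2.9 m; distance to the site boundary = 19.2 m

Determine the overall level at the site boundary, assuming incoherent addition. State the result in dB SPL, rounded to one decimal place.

76.3 dB SPL

Apply inverse-square spreading to bring every level to the receiver, then sum 10^(L/10).
air handling unit: 81.7 − 20·log₁₀(3.2/1.1) = 81.7 − 9.28 = 72.42 dB SPL.
blower: 81.2 − 20·log₁₀(19.1/2.1) = 81.2 − 19.18 = 62.02 dB SPL.
shot-blast cabinet: 90.1 − 20·log₁₀(19.2/2.9) = 90.1 − 16.42 = 73.68 dB SPL.
Σ 10^(L/10) = 4.242e+07 → L_total = 10·log₁₀(4.242e+07) = 76.28 dB SPL.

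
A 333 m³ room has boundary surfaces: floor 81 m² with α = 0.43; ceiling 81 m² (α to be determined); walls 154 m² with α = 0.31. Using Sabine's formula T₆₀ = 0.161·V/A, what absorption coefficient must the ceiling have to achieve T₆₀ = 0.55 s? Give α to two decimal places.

0.18

From T₆₀ = 0.161·V/A, the target T₆₀ = 0.55 s needs A = 0.161·333/0.55 = 97.48 m².
Absorption from the other surfaces = 81·0.43 + 154·0.31 = 82.57 m², so the ceiling must supply 14.91 m² over 81 m².
α = 14.91/81 = 0.184.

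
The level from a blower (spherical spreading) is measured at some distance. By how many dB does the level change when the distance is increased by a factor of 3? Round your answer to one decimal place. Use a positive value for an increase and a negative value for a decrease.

-9.5 dB

Point-source spreading: ΔL = −20·log₁₀(r₂/r₁).
ΔL = −20·log₁₀(3) = -9.54 dB.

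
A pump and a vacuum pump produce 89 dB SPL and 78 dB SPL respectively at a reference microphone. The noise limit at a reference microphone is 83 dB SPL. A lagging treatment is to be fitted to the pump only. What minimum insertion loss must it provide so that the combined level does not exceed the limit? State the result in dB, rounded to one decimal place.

The untreated sources together contribute 10^(78/10) = 6.310e+07, i.e. 78.00 dB SPL.
To meet 83 dB SPL overall, the treated pump may contribute at most 10^(83/10) − 6.310e+07 = 1.364e+08, i.e. 81.35 dB SPL.
So the pump must be reduced from 89 to 81.35 dB SPL: IL = 7.65 dB.

7.7 dB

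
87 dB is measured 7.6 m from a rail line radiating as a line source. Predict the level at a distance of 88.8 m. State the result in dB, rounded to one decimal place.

Line-source attenuation: ΔL = 10·log₁₀(r₂/r₁) = 10·log₁₀(88.8/7.6) = 10.676 dB.
L₂ = 87 − 10·log₁₀(88.8/7.6) = 87 − 10.676 = 76.32 dB.

76.3 dB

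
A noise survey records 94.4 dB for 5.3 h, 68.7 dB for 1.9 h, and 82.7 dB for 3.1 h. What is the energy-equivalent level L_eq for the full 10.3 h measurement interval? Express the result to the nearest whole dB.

92 dB

Weight each interval's intensity by its duration and average over T = 10.3 h:
Σ tᵢ·10^(Lᵢ/10) = 5.3·10^(94.4/10) + 1.9·10^(68.7/10) + 3.1·10^(82.7/10) = 1.519e+10.
L_eq = 10·log₁₀(1.519e+10/10.3) = 91.69 dB.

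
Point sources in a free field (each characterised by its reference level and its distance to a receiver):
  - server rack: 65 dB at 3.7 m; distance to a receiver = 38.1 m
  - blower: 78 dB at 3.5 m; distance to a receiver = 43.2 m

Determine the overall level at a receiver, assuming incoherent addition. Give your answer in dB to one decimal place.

56.5 dB

First find each source's level at the receiver (point-source: −20·log₁₀(r/r_ref)), then combine on an intensity basis.
server rack: 65 − 20·log₁₀(38.1/3.7) = 65 − 20.25 = 44.75 dB.
blower: 78 − 20·log₁₀(43.2/3.5) = 78 − 21.83 = 56.17 dB.
Σ 10^(L/10) = 4.440e+05 → L_total = 10·log₁₀(4.440e+05) = 56.47 dB.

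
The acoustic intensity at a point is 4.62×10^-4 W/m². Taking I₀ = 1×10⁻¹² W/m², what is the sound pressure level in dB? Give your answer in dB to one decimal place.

I/I₀ = 4.62×10^-4/10⁻¹² = 4.62×10^8, and L = 10·log₁₀(I/I₀).
L = 10·(0.6646 + 8) = 86.65 dB.

86.6 dB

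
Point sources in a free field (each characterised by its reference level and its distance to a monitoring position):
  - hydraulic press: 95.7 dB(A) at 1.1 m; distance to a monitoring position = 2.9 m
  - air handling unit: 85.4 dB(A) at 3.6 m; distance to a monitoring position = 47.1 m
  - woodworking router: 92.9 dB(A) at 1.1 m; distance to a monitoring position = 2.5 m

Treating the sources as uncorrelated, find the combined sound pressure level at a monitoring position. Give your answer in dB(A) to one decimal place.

Apply inverse-square spreading to bring every level to the receiver, then sum 10^(L/10).
hydraulic press: 95.7 − 20·log₁₀(2.9/1.1) = 95.7 − 8.42 = 87.28 dB(A).
air handling unit: 85.4 − 20·log₁₀(47.1/3.6) = 85.4 − 22.33 = 63.07 dB(A).
woodworking router: 92.9 − 20·log₁₀(2.5/1.1) = 92.9 − 7.13 = 85.77 dB(A).
Σ 10^(L/10) = 9.141e+08 → L_total = 10·log₁₀(9.141e+08) = 89.61 dB(A).

89.6 dB(A)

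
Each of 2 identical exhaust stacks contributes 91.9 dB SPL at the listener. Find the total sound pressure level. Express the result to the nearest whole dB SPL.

L_total = L₁ + 10·log₁₀ N for N identical incoherent sources.
L_total = 91.9 + 10·log₁₀(2) = 91.9 + 3.010 = 94.91 dB SPL.

95 dB SPL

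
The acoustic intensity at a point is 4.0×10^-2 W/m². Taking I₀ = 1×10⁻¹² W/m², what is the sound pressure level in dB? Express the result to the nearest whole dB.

I/I₀ = 4.0×10^-2/10⁻¹² = 4.0×10^10, and L = 10·log₁₀(I/I₀).
L = 10·(0.6021 + 10) = 106.02 dB.

106 dB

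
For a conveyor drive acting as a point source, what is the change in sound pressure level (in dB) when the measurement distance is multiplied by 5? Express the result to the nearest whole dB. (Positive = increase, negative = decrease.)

-14 dB

With spherical spreading the level changes by −20·log₁₀(r₂/r₁).
ΔL = −20·log₁₀(5) = -13.98 dB.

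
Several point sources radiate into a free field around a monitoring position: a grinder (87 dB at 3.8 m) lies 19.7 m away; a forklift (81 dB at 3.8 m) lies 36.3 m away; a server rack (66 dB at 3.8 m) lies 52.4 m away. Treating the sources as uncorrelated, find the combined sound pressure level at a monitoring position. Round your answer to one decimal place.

73.0 dB

First find each source's level at the receiver (point-source: −20·log₁₀(r/r_ref)), then combine on an intensity basis.
grinder: 87 − 20·log₁₀(19.7/3.8) = 87 − 14.29 = 72.71 dB.
forklift: 81 − 20·log₁₀(36.3/3.8) = 81 − 19.60 = 61.40 dB.
server rack: 66 − 20·log₁₀(52.4/3.8) = 66 − 22.79 = 43.21 dB.
Σ 10^(L/10) = 2.005e+07 → L_total = 10·log₁₀(2.005e+07) = 73.02 dB.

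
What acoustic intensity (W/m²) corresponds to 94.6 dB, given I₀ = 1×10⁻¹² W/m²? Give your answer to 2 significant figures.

I/I₀ = 10^(94.6/10) = 2.884e+09, so I = 2.884e+09 × 10⁻¹² W/m².

0.0029 W/m²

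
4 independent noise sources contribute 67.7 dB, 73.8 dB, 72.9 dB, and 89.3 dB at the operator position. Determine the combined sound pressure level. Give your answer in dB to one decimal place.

89.5 dB

For uncorrelated sources the intensities add, so convert each level to linear form, sum, and take 10·log₁₀ of the total.
Σ 10^(L/10) = 10^(67.7/10) + 10^(73.8/10) + 10^(72.9/10) + 10^(89.3/10) = 9.005e+08.
L_total = 10·log₁₀(9.005e+08) = 89.54 dB.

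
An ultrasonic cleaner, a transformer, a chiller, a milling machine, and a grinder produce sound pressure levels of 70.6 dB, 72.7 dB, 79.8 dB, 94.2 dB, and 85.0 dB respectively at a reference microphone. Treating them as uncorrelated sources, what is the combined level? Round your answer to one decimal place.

94.9 dB

Incoherent sources combine by intensity addition: L_total = 10·log₁₀(Σ 10^(L_i/10)).
Σ 10^(L/10) = 10^(70.6/10) + 10^(72.7/10) + 10^(79.8/10) + 10^(94.2/10) + 10^(85.0/10) = 3.072e+09.
L_total = 10·log₁₀(3.072e+09) = 94.87 dB.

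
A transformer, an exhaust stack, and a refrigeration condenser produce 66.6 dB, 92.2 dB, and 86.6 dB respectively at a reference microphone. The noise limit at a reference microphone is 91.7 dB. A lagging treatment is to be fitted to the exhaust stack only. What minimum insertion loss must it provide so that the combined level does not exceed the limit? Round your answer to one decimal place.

The untreated sources together contribute 10^(66.6/10) + 10^(86.6/10) = 4.617e+08, i.e. 86.64 dB.
To meet 91.7 dB overall, the treated exhaust stack may contribute at most 10^(91.7/10) − 4.617e+08 = 1.017e+09, i.e. 90.08 dB.
So the exhaust stack must be reduced from 92.2 to 90.08 dB: IL = 2.12 dB.

2.1 dB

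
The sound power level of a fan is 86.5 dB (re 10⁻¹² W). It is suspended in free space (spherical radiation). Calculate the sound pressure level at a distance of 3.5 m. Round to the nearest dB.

65 dB

Free-field spherical radiation: L_p = L_w − 10·log₁₀(4π·r²), r = 3.5 m.
4π·r² = 153.9 m², 10·log₁₀ of that is 21.873 dB.
L_p = 86.5 − 21.873 = 64.63 dB.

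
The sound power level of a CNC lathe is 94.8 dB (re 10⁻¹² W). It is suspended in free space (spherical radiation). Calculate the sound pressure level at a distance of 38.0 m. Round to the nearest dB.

The power spreads over a sphere of area 4π·r², so L_p = L_w − 10·log₁₀(4π·r²).
4π·r² = 1.815e+04 m², 10·log₁₀ of that is 42.588 dB.
L_p = 94.8 − 42.588 = 52.21 dB.

52 dB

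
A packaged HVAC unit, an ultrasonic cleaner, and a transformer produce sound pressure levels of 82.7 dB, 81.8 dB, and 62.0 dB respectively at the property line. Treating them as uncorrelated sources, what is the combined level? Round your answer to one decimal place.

85.3 dB

Incoherent sources combine by intensity addition: L_total = 10·log₁₀(Σ 10^(L_i/10)).
Σ 10^(L/10) = 10^(82.7/10) + 10^(81.8/10) + 10^(62.0/10) = 3.391e+08.
L_total = 10·log₁₀(3.391e+08) = 85.30 dB.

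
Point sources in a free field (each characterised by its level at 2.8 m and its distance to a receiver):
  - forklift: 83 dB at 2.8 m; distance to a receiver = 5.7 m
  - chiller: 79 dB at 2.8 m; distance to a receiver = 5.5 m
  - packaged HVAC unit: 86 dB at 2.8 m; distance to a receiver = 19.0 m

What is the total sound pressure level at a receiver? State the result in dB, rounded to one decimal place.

78.9 dB

First find each source's level at the receiver (point-source: −20·log₁₀(r/r_ref)), then combine on an intensity basis.
forklift: 83 − 20·log₁₀(5.7/2.8) = 83 − 6.17 = 76.83 dB.
chiller: 79 − 20·log₁₀(5.5/2.8) = 79 − 5.86 = 73.14 dB.
packaged HVAC unit: 86 − 20·log₁₀(19.0/2.8) = 86 − 16.63 = 69.37 dB.
Σ 10^(L/10) = 7.738e+07 → L_total = 10·log₁₀(7.738e+07) = 78.89 dB.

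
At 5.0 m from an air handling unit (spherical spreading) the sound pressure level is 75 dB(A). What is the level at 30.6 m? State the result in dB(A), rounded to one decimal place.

59.3 dB(A)

Spherical spreading from a point source gives a 20·log₁₀(r₂/r₁) drop.
L₂ = 75 − 20·log₁₀(30.6/5.0) = 75 − 15.735 = 59.26 dB(A).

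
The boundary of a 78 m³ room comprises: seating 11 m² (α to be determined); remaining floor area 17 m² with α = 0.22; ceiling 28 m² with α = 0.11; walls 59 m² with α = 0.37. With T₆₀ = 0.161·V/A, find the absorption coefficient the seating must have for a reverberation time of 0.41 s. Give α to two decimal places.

0.18

A = 0.161·V/T₆₀ = 0.161·78/0.41 = 30.63 m² sabins.
Absorption from the other surfaces = 17·0.22 + 28·0.11 + 59·0.37 = 28.65 m², so the seating must supply 1.98 m² over 11 m².
α = 1.98/11 = 0.180.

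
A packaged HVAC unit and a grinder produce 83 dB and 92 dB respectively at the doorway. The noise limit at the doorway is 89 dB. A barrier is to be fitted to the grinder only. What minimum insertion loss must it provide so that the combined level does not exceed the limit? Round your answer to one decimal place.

Everything except the grinder sums to 10^(83/10) = 1.995e+08 in linear terms, 83.00 dB.
The limit corresponds to 10^(89/10) = 7.943e+08; subtracting the fixed part leaves 5.948e+08 for the grinder, i.e. 87.74 dB.
Required insertion loss = 92 − 87.74 = 4.26 dB.

4.3 dB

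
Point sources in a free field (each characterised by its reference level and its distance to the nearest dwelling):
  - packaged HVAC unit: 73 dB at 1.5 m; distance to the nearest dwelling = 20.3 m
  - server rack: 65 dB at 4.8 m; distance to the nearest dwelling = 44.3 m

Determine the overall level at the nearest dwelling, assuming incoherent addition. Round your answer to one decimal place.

Propagate each source to the receiver with L = L_ref − 20·log₁₀(r/r_ref), then add intensities.
packaged HVAC unit: 73 − 20·log₁₀(20.3/1.5) = 73 − 22.63 = 50.37 dB.
server rack: 65 − 20·log₁₀(44.3/4.8) = 65 − 19.30 = 45.70 dB.
Σ 10^(L/10) = 1.461e+05 → L_total = 10·log₁₀(1.461e+05) = 51.65 dB.

51.6 dB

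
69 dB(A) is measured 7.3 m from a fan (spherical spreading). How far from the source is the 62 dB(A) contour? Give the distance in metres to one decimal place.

16.3 m

Point-source spreading drops the level by 20·log₁₀(r₂/r₁); inverting, r₂/r₁ = 10^(ΔL/20).
r₂ = 7.3·10^((69−62)/20) = 7.3·10^(7.0/20) = 16.34 m.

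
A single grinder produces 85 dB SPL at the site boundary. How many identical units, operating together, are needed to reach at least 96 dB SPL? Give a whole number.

The shortfall is 96 − 85 = 11.0 dB, and N units add 10·log₁₀ N, so need 10·log₁₀ N ≥ 11.0.
N ≥ 10^(11.0/10) = 12.589, so N = 13.

13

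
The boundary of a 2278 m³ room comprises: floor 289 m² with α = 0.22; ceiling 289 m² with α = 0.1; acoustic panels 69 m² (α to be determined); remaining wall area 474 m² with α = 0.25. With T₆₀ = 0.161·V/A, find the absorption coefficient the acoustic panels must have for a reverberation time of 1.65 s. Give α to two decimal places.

From T₆₀ = 0.161·V/A, the target T₆₀ = 1.65 s needs A = 0.161·2278/1.65 = 222.28 m².
Absorption from the other surfaces = 289·0.22 + 289·0.1 + 474·0.25 = 210.98 m², so the acoustic panels must supply 11.30 m² over 69 m².
α = 11.30/69 = 0.164.

0.16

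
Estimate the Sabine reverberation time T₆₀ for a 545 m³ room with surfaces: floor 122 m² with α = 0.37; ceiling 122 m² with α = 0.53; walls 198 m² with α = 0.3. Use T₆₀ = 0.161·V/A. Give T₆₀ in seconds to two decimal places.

0.52 s

Total absorption A = 122·0.37 + 122·0.53 + 198·0.3 = 169.20 m² sabins.
T₆₀ = 0.161 × 545 / 169.20 = 0.519 s.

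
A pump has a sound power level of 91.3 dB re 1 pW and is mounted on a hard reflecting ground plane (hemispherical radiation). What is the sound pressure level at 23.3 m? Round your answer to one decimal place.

56.0 dB

L_p = L_w − 10·log₁₀(2π·r²) with r = 23.3 m.
2π·r² = 3411 m², 10·log₁₀ of that is 35.329 dB.
L_p = 91.3 − 35.329 = 55.97 dB.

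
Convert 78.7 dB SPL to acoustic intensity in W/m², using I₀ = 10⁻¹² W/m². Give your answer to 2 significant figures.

L = 10·log₁₀(I/I₀) ⇒ I = I₀·10^(L/10) = 10⁻¹² × 10^7.87.

7.4e-05 W/m²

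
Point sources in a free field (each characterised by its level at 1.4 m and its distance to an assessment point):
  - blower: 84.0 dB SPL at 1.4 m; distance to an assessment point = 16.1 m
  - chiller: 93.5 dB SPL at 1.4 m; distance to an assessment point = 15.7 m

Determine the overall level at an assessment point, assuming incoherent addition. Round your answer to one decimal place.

Apply inverse-square spreading to bring every level to the receiver, then sum 10^(L/10).
blower: 84.0 − 20·log₁₀(16.1/1.4) = 84.0 − 21.21 = 62.79 dB SPL.
chiller: 93.5 − 20·log₁₀(15.7/1.4) = 93.5 − 21.00 = 72.50 dB SPL.
Σ 10^(L/10) = 1.970e+07 → L_total = 10·log₁₀(1.970e+07) = 72.94 dB SPL.

72.9 dB SPL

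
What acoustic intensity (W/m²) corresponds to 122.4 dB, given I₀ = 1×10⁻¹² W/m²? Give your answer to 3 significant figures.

I = I₀·10^(L/10) = 10⁻¹² × 10^(122.4/10) = 10^(0.240).

1.74 W/m²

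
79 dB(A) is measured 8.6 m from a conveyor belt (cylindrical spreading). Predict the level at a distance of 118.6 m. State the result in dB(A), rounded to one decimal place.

For a line source, L₂ = L₁ − 10·log₁₀(r₂/r₁).
L₂ = 79 − 10·log₁₀(118.6/8.6) = 79 − 11.396 = 67.60 dB(A).

67.6 dB(A)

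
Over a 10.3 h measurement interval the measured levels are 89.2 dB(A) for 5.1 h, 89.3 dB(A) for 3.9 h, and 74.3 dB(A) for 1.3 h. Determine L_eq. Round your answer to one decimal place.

L_eq = 10·log₁₀[(1/T)·Σ tᵢ·10^(Lᵢ/10)] with T = 10.3 h.
Σ tᵢ·10^(Lᵢ/10) = 5.1·10^(89.2/10) + 3.9·10^(89.3/10) + 1.3·10^(74.3/10) = 7.596e+09.
L_eq = 10·log₁₀(7.596e+09/10.3) = 88.68 dB(A).

88.7 dB(A)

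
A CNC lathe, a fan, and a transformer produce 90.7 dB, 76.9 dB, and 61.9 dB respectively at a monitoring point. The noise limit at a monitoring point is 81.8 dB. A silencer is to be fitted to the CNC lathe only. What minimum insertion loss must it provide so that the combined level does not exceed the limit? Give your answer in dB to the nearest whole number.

Everything except the CNC lathe sums to 10^(76.9/10) + 10^(61.9/10) = 5.053e+07 in linear terms, 77.04 dB.
To meet 81.8 dB overall, the treated CNC lathe may contribute at most 10^(81.8/10) − 5.053e+07 = 1.008e+08, i.e. 80.04 dB.
Required insertion loss = 90.7 − 80.04 = 10.66 dB.

11 dB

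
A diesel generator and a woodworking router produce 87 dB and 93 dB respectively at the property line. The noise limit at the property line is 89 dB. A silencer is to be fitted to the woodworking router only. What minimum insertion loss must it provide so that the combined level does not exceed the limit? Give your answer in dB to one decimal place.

The untreated sources together contribute 10^(87/10) = 5.012e+08, i.e. 87.00 dB.
The limit corresponds to 10^(89/10) = 7.943e+08; subtracting the fixed part leaves 2.931e+08 for the woodworking router, i.e. 84.67 dB.
So the woodworking router must be reduced from 93 to 84.67 dB: IL = 8.33 dB.

8.3 dB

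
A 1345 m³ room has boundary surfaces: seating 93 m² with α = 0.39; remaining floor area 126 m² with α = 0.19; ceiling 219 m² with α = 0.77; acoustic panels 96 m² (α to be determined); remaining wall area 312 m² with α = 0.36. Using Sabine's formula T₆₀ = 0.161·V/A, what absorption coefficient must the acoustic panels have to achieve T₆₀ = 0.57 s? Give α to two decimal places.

Required total absorption A = 0.161·1345/0.57 = 379.90 m².
Absorption from the other surfaces = 93·0.39 + 126·0.19 + 219·0.77 + 312·0.36 = 341.16 m², so the acoustic panels must supply 38.74 m² over 96 m².
α = 38.74/96 = 0.404.

0.40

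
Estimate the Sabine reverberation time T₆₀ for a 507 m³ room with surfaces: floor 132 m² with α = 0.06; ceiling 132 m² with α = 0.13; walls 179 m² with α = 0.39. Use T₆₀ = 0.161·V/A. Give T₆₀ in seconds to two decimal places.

0.86 s

Total absorption A = 132·0.06 + 132·0.13 + 179·0.39 = 94.89 m² sabins.
T₆₀ = 0.161·V/A = 0.161·507/94.89 = 0.860 s.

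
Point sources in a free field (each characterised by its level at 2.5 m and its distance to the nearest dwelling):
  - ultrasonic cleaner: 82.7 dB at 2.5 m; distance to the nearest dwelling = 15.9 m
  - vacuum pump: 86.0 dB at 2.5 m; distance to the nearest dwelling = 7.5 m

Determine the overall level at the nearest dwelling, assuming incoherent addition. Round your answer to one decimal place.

Apply inverse-square spreading to bring every level to the receiver, then sum 10^(L/10).
ultrasonic cleaner: 82.7 − 20·log₁₀(15.9/2.5) = 82.7 − 16.07 = 66.63 dB.
vacuum pump: 86.0 − 20·log₁₀(7.5/2.5) = 86.0 − 9.54 = 76.46 dB.
Σ 10^(L/10) = 4.884e+07 → L_total = 10·log₁₀(4.884e+07) = 76.89 dB.

76.9 dB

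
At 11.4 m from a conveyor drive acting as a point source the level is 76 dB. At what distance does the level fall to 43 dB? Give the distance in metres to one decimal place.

509.2 m

The 33.0 dB drop corresponds to a distance ratio of 10^(33.0/20) for a point source.
r₂ = 11.4·10^((76−43)/20) = 11.4·10^(33.0/20) = 509.22 m.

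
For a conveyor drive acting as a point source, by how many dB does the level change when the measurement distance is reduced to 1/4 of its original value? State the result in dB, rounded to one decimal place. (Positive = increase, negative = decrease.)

A point source loses 6 dB per doubling of distance; generally ΔL = −20·log₁₀(r₂/r₁).
ΔL = −20·log₁₀(0.25) = +12.04 dB.

+12.0 dB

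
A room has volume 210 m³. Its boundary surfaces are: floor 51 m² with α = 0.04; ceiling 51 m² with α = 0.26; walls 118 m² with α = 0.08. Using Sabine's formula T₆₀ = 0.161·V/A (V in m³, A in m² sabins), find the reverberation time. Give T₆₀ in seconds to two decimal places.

Summing Sᵢαᵢ: 51·0.04 + 51·0.26 + 118·0.08 = 24.74 m².
T₆₀ = 0.161 × 210 / 24.74 = 1.367 s.

1.37 s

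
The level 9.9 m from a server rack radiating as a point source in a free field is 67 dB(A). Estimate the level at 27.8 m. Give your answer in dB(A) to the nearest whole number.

Point-source attenuation: ΔL = 20·log₁₀(r₂/r₁) = 20·log₁₀(27.8/9.9) = 8.968 dB.
L₂ = 67 − 20·log₁₀(27.8/9.9) = 67 − 8.968 = 58.03 dB(A).

58 dB(A)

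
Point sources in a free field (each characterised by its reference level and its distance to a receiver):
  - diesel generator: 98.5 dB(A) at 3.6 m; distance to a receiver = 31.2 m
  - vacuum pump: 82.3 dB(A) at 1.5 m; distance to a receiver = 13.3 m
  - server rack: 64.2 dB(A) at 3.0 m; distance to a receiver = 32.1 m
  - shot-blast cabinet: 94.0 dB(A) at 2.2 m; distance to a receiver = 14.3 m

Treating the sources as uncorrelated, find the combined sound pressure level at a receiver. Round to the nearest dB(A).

Propagate each source to the receiver with L = L_ref − 20·log₁₀(r/r_ref), then add intensities.
diesel generator: 98.5 − 20·log₁₀(31.2/3.6) = 98.5 − 18.76 = 79.74 dB(A).
vacuum pump: 82.3 − 20·log₁₀(13.3/1.5) = 82.3 − 18.96 = 63.34 dB(A).
server rack: 64.2 − 20·log₁₀(32.1/3.0) = 64.2 − 20.59 = 43.61 dB(A).
shot-blast cabinet: 94.0 − 20·log₁₀(14.3/2.2) = 94.0 − 16.26 = 77.74 dB(A).
Σ 10^(L/10) = 1.559e+08 → L_total = 10·log₁₀(1.559e+08) = 81.93 dB(A).

82 dB(A)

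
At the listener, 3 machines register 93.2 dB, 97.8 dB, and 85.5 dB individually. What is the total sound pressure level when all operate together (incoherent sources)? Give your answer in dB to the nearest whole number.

99 dB

Incoherent sources combine by intensity addition: L_total = 10·log₁₀(Σ 10^(L_i/10)).
Σ 10^(L/10) = 10^(93.2/10) + 10^(97.8/10) + 10^(85.5/10) = 8.470e+09.
L_total = 10·log₁₀(8.470e+09) = 99.28 dB.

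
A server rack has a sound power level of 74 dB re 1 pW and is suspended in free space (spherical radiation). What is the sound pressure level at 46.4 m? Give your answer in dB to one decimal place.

29.7 dB

L_p = L_w − 10·log₁₀(4π·r²) with r = 46.4 m.
4π·r² = 2.705e+04 m², 10·log₁₀ of that is 44.322 dB.
L_p = 74 − 44.322 = 29.68 dB.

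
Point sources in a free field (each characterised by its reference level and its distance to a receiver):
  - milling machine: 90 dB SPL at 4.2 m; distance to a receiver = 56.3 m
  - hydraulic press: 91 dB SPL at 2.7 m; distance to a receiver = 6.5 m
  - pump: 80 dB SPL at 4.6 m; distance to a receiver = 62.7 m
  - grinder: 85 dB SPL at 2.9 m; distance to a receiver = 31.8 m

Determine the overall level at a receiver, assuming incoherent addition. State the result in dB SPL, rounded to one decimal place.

Apply inverse-square spreading to bring every level to the receiver, then sum 10^(L/10).
milling machine: 90 − 20·log₁₀(56.3/4.2) = 90 − 22.55 = 67.45 dB SPL.
hydraulic press: 91 − 20·log₁₀(6.5/2.7) = 91 − 7.63 = 83.37 dB SPL.
pump: 80 − 20·log₁₀(62.7/4.6) = 80 − 22.69 = 57.31 dB SPL.
grinder: 85 − 20·log₁₀(31.8/2.9) = 85 − 20.80 = 64.20 dB SPL.
Σ 10^(L/10) = 2.260e+08 → L_total = 10·log₁₀(2.260e+08) = 83.54 dB SPL.

83.5 dB SPL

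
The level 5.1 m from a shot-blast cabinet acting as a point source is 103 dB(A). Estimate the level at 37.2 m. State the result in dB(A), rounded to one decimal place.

Spherical spreading from a point source gives a 20·log₁₀(r₂/r₁) drop.
L₂ = 103 − 20·log₁₀(37.2/5.1) = 103 − 17.259 = 85.74 dB(A).

85.7 dB(A)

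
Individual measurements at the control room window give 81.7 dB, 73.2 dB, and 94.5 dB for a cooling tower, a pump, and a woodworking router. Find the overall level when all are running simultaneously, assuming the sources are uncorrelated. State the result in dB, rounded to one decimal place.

94.8 dB

Incoherent sources combine by intensity addition: L_total = 10·log₁₀(Σ 10^(L_i/10)).
Σ 10^(L/10) = 10^(81.7/10) + 10^(73.2/10) + 10^(94.5/10) = 2.987e+09.
L_total = 10·log₁₀(2.987e+09) = 94.75 dB.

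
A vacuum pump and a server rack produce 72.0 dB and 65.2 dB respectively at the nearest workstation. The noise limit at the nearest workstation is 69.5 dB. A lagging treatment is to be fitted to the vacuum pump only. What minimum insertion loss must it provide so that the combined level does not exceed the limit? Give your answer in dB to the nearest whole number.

5 dB

Fixed contribution from the other source: Σ 10^(L/10) = 10^(65.2/10) = 3.311e+06 (65.20 dB).
The limit corresponds to 10^(69.5/10) = 8.913e+06; subtracting the fixed part leaves 5.601e+06 for the vacuum pump, i.e. 67.48 dB.
Required insertion loss = 72.0 − 67.48 = 4.52 dB.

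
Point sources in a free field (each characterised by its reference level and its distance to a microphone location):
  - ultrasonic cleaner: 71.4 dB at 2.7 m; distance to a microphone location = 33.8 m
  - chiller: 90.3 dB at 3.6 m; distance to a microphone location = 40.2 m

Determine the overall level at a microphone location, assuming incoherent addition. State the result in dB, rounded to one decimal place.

69.4 dB

Propagate each source to the receiver with L = L_ref − 20·log₁₀(r/r_ref), then add intensities.
ultrasonic cleaner: 71.4 − 20·log₁₀(33.8/2.7) = 71.4 − 21.95 = 49.45 dB.
chiller: 90.3 − 20·log₁₀(40.2/3.6) = 90.3 − 20.96 = 69.34 dB.
Σ 10^(L/10) = 8.681e+06 → L_total = 10·log₁₀(8.681e+06) = 69.39 dB.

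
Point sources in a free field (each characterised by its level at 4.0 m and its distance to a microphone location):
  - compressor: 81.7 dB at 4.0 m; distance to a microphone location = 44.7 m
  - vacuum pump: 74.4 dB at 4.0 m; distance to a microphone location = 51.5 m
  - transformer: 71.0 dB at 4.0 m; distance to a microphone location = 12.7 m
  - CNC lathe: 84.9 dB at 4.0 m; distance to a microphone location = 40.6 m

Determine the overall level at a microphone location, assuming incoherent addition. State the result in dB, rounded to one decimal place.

First find each source's level at the receiver (point-source: −20·log₁₀(r/r_ref)), then combine on an intensity basis.
compressor: 81.7 − 20·log₁₀(44.7/4.0) = 81.7 − 20.96 = 60.74 dB.
vacuum pump: 74.4 − 20·log₁₀(51.5/4.0) = 74.4 − 22.19 = 52.21 dB.
transformer: 71.0 − 20·log₁₀(12.7/4.0) = 71.0 − 10.03 = 60.97 dB.
CNC lathe: 84.9 − 20·log₁₀(40.6/4.0) = 84.9 − 20.13 = 64.77 dB.
Σ 10^(L/10) = 5.599e+06 → L_total = 10·log₁₀(5.599e+06) = 67.48 dB.

67.5 dB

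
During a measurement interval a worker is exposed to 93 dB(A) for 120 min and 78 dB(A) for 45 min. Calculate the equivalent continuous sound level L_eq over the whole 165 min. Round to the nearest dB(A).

92 dB(A)

Weight each interval's intensity by its duration and average over T = 165 min:
Σ tᵢ·10^(Lᵢ/10) = 120·10^(93/10) + 45·10^(78/10) = 2.423e+11.
L_eq = 10·log₁₀(2.423e+11/165) = 91.67 dB(A).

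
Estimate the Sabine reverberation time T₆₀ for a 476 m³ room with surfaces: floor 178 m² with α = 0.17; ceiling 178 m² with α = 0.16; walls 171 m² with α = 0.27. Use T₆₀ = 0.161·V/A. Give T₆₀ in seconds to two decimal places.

0.73 s

A = Σ Sᵢαᵢ = 178·0.17 + 178·0.16 + 171·0.27 = 104.91 m².
T₆₀ = 0.161 × 476 / 104.91 = 0.730 s.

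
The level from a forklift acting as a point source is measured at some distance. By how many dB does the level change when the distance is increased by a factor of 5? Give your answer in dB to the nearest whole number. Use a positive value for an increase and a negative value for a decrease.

-14 dB

A point source loses 6 dB per doubling of distance; generally ΔL = −20·log₁₀(r₂/r₁).
ΔL = −20·log₁₀(5) = -13.98 dB.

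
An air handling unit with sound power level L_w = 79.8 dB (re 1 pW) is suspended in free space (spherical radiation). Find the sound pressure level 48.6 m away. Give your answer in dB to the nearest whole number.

L_p = L_w − 10·log₁₀(4π·r²) with r = 48.6 m.
4π·r² = 2.968e+04 m², 10·log₁₀ of that is 44.725 dB.
L_p = 79.8 − 44.725 = 35.08 dB.

35 dB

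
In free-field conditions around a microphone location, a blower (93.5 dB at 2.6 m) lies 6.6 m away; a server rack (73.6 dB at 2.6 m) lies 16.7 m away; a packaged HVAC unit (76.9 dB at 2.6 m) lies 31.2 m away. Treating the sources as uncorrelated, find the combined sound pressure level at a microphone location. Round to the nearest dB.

Apply inverse-square spreading to bring every level to the receiver, then sum 10^(L/10).
blower: 93.5 − 20·log₁₀(6.6/2.6) = 93.5 − 8.09 = 85.41 dB.
server rack: 73.6 − 20·log₁₀(16.7/2.6) = 73.6 − 16.15 = 57.45 dB.
packaged HVAC unit: 76.9 − 20·log₁₀(31.2/2.6) = 76.9 − 21.58 = 55.32 dB.
Σ 10^(L/10) = 3.483e+08 → L_total = 10·log₁₀(3.483e+08) = 85.42 dB.

85 dB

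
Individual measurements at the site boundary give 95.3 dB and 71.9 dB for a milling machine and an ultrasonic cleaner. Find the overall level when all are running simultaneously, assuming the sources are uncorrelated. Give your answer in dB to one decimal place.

95.3 dB

For uncorrelated sources the intensities add, so convert each level to linear form, sum, and take 10·log₁₀ of the total.
Σ 10^(L/10) = 10^(95.3/10) + 10^(71.9/10) = 3.404e+09.
L_total = 10·log₁₀(3.404e+09) = 95.32 dB.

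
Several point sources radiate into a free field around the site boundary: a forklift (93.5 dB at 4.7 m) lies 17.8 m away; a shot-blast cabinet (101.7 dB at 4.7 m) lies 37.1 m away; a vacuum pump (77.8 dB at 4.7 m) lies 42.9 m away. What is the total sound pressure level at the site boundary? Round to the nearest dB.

Apply inverse-square spreading to bring every level to the receiver, then sum 10^(L/10).
forklift: 93.5 − 20·log₁₀(17.8/4.7) = 93.5 − 11.57 = 81.93 dB.
shot-blast cabinet: 101.7 − 20·log₁₀(37.1/4.7) = 101.7 − 17.95 = 83.75 dB.
vacuum pump: 77.8 − 20·log₁₀(42.9/4.7) = 77.8 − 19.21 = 58.59 dB.
Σ 10^(L/10) = 3.942e+08 → L_total = 10·log₁₀(3.942e+08) = 85.96 dB.

86 dB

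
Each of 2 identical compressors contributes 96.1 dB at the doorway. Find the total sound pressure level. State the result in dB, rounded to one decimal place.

With 2 equal, uncorrelated contributions the intensity is 2× that of one unit, giving a rise of 10·log₁₀ 2.
L_total = 96.1 + 10·log₁₀(2) = 96.1 + 3.010 = 99.11 dB.

99.1 dB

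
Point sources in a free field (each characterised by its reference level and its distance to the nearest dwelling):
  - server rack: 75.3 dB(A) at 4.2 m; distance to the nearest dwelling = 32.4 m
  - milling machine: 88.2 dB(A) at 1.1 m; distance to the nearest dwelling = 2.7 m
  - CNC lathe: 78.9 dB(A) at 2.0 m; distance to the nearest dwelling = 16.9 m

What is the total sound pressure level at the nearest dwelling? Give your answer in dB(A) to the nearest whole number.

Apply inverse-square spreading to bring every level to the receiver, then sum 10^(L/10).
server rack: 75.3 − 20·log₁₀(32.4/4.2) = 75.3 − 17.75 = 57.55 dB(A).
milling machine: 88.2 − 20·log₁₀(2.7/1.1) = 88.2 − 7.80 = 80.40 dB(A).
CNC lathe: 78.9 − 20·log₁₀(16.9/2.0) = 78.9 − 18.54 = 60.36 dB(A).
Σ 10^(L/10) = 1.113e+08 → L_total = 10·log₁₀(1.113e+08) = 80.47 dB(A).

80 dB(A)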